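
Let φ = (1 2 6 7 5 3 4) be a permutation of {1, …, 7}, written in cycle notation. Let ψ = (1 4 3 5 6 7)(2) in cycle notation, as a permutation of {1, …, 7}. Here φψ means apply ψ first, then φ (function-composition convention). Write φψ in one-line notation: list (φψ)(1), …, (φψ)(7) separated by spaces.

1 6 3 4 7 5 2

For each element, apply ψ then φ: 1 → 4 → 1; 2 → 2 → 6; 3 → 5 → 3; 4 → 3 → 4; 5 → 6 → 7; 6 → 7 → 5; 7 → 1 → 2.
So φψ in one-line form is 1 6 3 4 7 5 2.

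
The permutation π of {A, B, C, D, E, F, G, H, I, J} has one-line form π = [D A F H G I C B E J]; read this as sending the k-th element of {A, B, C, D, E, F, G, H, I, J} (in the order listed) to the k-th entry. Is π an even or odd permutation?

In disjoint-cycle form the cycle lengths are 5, 4, 1.
A cycle is odd iff its length is even; π has 1 even-length cycle, so sgn(π) = (−1)^1 and π is odd.

odd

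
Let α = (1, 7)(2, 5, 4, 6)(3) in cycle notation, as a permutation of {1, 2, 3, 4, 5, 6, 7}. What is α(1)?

7

Within (1, 7), 1 ↦ 7.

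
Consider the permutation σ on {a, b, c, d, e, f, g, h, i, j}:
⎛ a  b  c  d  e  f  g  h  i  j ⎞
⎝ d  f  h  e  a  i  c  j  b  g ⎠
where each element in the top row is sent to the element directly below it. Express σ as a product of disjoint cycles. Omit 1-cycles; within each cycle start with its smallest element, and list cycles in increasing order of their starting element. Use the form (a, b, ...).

(a, d, e)(b, f, i)(c, h, j, g)

From a: a → d → e → a, closing the cycle (a, d, e).
Repeating from the next unused element and collecting all non-trivial cycles gives (a, d, e)(b, f, i)(c, h, j, g).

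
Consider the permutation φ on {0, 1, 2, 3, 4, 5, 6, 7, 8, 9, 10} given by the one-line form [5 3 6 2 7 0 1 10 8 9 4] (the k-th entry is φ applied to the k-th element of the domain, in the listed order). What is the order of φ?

12

The disjoint-cycle form of φ has cycle lengths 4, 3, 2, 1, 1.
The order of φ is the least common multiple of its cycle lengths: lcm(4, 3, 2) = 12.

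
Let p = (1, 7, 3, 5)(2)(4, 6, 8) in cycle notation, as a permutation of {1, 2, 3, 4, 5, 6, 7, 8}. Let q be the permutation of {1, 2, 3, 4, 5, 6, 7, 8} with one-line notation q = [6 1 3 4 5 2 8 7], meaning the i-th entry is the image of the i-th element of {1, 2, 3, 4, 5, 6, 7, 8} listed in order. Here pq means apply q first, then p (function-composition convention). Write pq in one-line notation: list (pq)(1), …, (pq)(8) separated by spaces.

Chase each element through q then p: 1 → 6 → 8; 2 → 1 → 7; 3 → 3 → 5; 4 → 4 → 6; 5 → 5 → 1; 6 → 2 → 2; 7 → 8 → 4; 8 → 7 → 3.
So pq in one-line form is 8 7 5 6 1 2 4 3.

8 7 5 6 1 2 4 3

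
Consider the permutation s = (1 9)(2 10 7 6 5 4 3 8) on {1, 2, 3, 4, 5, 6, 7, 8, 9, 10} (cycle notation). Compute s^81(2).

2 lies in the 8-cycle (2 10 7 6 5 4 3 8).
Powers repeat with period 8 on this cycle, and 81 mod 8 = 1, so s^81(2) = s^1(2).
Advancing 1 step from 2: 2 → 10.

10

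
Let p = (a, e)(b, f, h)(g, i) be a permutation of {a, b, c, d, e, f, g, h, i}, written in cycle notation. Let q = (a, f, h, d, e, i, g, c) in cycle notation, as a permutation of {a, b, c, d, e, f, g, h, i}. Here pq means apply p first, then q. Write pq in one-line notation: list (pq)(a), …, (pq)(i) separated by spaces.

i h a e f d g b c

Chase each element through p then q: a → e → i; b → f → h; c → c → a; d → d → e; e → a → f; f → h → d; g → i → g; h → b → b; i → g → c.
So pq in one-line form is i h a e f d g b c.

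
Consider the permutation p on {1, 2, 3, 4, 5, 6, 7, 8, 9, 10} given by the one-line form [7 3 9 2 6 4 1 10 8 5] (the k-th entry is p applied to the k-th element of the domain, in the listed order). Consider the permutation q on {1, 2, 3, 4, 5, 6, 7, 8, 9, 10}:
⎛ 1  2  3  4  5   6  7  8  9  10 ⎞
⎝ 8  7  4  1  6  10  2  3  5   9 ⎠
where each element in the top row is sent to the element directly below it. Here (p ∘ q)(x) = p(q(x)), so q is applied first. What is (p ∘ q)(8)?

9

q(8) = 3, then p(3) = 9; composing gives (p ∘ q)(8) = 9.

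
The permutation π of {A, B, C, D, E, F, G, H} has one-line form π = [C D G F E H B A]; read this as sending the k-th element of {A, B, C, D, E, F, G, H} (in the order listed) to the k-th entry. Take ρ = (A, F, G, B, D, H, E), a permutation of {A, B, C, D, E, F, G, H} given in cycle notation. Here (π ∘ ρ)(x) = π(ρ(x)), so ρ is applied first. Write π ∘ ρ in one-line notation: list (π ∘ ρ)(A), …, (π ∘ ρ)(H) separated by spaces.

H F G A C B D E

Chase each element through ρ then π: A → F → H; B → D → F; C → C → G; D → H → A; E → A → C; F → G → B; G → B → D; H → E → E.
Collecting the images, π ∘ ρ = [H F G A C B D E].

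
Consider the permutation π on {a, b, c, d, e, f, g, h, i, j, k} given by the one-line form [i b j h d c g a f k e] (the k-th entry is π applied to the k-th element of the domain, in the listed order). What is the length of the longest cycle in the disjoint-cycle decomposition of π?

Decomposing into disjoint cycles gives (a i f c j k e d h); the longest has length 9.

9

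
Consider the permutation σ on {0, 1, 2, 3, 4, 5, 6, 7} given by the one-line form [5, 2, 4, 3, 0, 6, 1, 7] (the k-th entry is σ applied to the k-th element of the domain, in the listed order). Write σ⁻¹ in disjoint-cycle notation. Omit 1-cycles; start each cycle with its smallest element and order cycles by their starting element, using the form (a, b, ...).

First write σ in disjoint cycles: (0, 5, 6, 1, 2, 4).
The inverse reverses every cycle; in canonical form, σ⁻¹ = (0, 4, 2, 1, 6, 5).

(0, 4, 2, 1, 6, 5)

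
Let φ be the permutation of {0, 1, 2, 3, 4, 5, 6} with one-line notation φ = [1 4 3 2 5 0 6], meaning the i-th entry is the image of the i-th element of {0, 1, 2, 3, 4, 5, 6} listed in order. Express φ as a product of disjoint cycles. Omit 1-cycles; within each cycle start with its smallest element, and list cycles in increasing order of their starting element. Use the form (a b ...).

(0 1 4 5)(2 3)

Start at 0 and follow images: 0 → 1 → 4 → 5 → 0, giving the cycle (0 1 4 5).
Repeating from the next unused element and collecting all non-trivial cycles gives (0 1 4 5)(2 3).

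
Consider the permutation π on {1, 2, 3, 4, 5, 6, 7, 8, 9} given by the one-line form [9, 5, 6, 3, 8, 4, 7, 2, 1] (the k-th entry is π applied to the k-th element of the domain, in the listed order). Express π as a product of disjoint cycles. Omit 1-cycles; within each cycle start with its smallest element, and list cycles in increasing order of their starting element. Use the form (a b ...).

(1 9)(2 5 8)(3 6 4)

Iterating π from 1 gives 1 → 9 → 1; that is the 2-cycle (1 9).
Repeating from the next unused element and collecting all non-trivial cycles gives (1 9)(2 5 8)(3 6 4).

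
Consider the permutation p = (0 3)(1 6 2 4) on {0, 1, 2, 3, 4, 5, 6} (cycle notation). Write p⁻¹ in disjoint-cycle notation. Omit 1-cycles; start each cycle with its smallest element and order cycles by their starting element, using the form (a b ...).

If p sends a → b within a cycle, p⁻¹ sends b → a; equivalently, reverse each cycle.
After reversing and putting each cycle's least element first, p⁻¹ = (0 3)(1 4 2 6).

(0 3)(1 4 2 6)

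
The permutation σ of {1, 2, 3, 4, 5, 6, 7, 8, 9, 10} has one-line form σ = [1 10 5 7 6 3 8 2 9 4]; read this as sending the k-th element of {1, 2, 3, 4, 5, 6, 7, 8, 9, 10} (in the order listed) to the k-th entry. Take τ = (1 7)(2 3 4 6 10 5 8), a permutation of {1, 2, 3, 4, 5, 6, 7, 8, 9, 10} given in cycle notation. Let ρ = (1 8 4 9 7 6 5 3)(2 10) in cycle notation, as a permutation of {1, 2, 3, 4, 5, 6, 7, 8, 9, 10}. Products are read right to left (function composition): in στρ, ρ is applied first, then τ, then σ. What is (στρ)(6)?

Apply the permutations in order: ρ(6) = 5, then τ(5) = 8, then σ(8) = 2. So (στρ)(6) = 2.

2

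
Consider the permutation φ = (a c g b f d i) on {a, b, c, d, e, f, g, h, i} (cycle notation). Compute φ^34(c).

c lies in the 7-cycle (a c g b f d i).
Powers repeat with period 7 on this cycle, and 34 mod 7 = 6, so φ^34(c) = φ^6(c).
Stepping 6 places around the cycle: c → g → b → f → d → i → a.

a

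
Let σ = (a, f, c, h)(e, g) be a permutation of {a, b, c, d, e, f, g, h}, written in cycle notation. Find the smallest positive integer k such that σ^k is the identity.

The cycle type of σ is (4, 2, 1, 1).
The order of σ is the least common multiple of its cycle lengths: lcm(4, 2) = 4.

4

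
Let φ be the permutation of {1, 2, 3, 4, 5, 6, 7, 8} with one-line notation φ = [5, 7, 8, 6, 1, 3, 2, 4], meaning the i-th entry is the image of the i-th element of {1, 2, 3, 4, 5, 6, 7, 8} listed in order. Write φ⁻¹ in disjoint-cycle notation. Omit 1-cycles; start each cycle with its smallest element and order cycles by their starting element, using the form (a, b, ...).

First write φ in disjoint cycles: (1, 5)(2, 7)(3, 8, 4, 6).
Reversing each cycle (and rotating so the smallest element leads) gives φ⁻¹ = (1, 5)(2, 7)(3, 6, 4, 8).

(1, 5)(2, 7)(3, 6, 4, 8)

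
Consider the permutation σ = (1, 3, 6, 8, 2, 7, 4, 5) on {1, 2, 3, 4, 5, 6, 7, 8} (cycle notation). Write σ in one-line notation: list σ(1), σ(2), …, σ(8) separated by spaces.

3 7 6 5 1 8 4 2

Reading each image from the cycles: 1↦3, 2↦7, 3↦6, 4↦5, 5↦1, 6↦8, 7↦4, 8↦2.
Listing these in domain order gives 3 7 6 5 1 8 4 2.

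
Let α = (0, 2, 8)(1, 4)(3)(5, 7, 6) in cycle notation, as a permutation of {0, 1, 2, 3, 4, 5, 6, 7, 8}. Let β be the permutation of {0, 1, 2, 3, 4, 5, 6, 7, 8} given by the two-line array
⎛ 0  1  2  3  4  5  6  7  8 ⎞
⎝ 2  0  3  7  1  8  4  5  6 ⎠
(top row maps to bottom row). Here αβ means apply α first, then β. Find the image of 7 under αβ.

α(7) = 6, then β(6) = 4; composing gives (αβ)(7) = 4.

4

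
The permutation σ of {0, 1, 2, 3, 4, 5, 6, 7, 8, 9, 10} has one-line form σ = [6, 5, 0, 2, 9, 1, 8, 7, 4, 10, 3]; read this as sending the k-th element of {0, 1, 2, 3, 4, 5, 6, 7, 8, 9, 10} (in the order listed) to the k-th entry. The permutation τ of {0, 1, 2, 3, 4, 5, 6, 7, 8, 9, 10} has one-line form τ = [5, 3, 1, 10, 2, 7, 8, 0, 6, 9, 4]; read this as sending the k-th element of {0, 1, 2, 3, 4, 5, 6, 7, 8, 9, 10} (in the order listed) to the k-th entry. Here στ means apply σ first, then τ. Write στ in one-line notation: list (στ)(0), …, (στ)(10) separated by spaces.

(στ)(x) = τ(σ(x)). Computing each image: τ(σ(0)) = τ(6) = 8, τ(σ(1)) = τ(5) = 7, τ(σ(2)) = τ(0) = 5, τ(σ(3)) = τ(2) = 1, τ(σ(4)) = τ(9) = 9, τ(σ(5)) = τ(1) = 3, τ(σ(6)) = τ(8) = 6, τ(σ(7)) = τ(7) = 0, τ(σ(8)) = τ(4) = 2, τ(σ(9)) = τ(10) = 4, τ(σ(10)) = τ(3) = 10.
Hence στ = [8 7 5 1 9 3 6 0 2 4 10].

8 7 5 1 9 3 6 0 2 4 10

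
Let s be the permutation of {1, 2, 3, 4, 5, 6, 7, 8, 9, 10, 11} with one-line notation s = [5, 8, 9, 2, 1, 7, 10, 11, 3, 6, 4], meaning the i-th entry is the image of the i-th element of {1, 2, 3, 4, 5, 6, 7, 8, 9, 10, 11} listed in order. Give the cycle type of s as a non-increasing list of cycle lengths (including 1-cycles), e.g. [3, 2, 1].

[4, 3, 2, 2]

The disjoint cycles are (1, 5)(2, 8, 11, 4)(3, 9)(6, 7, 10), with lengths 4, 3, 2, 2 in non-increasing order.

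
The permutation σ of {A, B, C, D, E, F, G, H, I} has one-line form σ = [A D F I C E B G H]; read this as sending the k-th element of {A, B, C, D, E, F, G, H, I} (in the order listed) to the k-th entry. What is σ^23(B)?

H

Tracing B → D → … returns to B after 5 steps, so B lies in a 5-cycle (B, D, I, H, G).
Powers repeat with period 5 on this cycle, and 23 mod 5 = 3, so σ^23(B) = σ^3(B).
Advancing 3 steps from B: B → D → I → H.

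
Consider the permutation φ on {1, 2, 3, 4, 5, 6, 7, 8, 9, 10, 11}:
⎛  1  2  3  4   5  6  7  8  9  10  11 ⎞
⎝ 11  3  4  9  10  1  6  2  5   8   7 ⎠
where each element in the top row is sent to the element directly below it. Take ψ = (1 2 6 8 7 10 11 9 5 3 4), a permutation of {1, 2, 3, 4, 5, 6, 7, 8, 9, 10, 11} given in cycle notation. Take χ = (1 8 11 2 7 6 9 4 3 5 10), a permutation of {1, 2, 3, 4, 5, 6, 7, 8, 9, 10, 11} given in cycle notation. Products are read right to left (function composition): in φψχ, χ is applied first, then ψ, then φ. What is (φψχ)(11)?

1

Chase 11: χ(11) = 2; ψ(2) = 6; φ(6) = 1. Hence (φψχ)(11) = 1.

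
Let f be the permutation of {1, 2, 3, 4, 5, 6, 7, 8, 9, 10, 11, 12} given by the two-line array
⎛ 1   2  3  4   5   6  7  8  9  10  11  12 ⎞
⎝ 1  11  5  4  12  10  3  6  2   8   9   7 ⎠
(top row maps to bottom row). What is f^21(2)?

2

Tracing 2 → 11 → … returns to 2 after 3 steps, so 2 lies in a 3-cycle (2, 11, 9).
Powers repeat with period 3 on this cycle, and 21 mod 3 = 0, so f^21(2) = f^0(2).
So f^21(2) = 2.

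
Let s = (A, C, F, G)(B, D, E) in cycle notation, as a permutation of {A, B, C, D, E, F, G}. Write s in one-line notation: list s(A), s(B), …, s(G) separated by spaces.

C D F E B G A

Each element maps to the next entry in its cycle (wrapping to the front): A↦C, B↦D, C↦F, D↦E, E↦B, F↦G, G↦A.
Listing these in domain order gives C D F E B G A.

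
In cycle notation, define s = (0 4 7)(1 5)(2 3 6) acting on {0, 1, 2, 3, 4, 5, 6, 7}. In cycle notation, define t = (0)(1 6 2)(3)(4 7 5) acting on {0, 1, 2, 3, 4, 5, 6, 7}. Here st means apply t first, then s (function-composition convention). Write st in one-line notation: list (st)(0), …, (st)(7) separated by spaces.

(st)(x) = s(t(x)). Computing each image: s(t(0)) = s(0) = 4, s(t(1)) = s(6) = 2, s(t(2)) = s(1) = 5, s(t(3)) = s(3) = 6, s(t(4)) = s(7) = 0, s(t(5)) = s(4) = 7, s(t(6)) = s(2) = 3, s(t(7)) = s(5) = 1.
Hence st = [4 2 5 6 0 7 3 1].

4 2 5 6 0 7 3 1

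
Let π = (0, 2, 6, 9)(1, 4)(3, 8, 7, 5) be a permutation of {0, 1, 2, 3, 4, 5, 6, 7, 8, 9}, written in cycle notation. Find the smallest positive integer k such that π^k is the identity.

4

The cycle type of π is (4, 4, 2).
The order of π is the least common multiple of its cycle lengths: lcm(4, 4, 2) = 4.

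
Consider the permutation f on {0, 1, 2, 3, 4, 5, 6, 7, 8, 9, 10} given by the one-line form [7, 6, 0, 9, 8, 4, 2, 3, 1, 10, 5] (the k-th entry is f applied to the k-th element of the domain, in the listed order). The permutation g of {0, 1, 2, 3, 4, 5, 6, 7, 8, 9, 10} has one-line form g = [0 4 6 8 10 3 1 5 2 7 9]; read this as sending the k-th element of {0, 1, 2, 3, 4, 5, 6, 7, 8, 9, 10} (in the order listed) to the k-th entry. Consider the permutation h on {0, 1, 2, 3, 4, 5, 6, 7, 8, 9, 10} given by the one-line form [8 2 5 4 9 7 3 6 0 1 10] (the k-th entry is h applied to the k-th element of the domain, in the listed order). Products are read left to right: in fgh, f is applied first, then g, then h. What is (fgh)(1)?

(fgh)(1) = h(g(f(1))). f(1) = 6, then g(6) = 1, then h(1) = 2, so the result is 2.

2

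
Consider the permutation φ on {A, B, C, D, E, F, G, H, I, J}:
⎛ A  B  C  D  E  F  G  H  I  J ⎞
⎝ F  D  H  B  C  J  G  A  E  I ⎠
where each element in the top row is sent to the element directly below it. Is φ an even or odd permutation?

In disjoint-cycle form the cycle lengths are 7, 2, 1.
A cycle of length ℓ contributes ℓ−1 transpositions, so φ is a product of 6 + 1 = 7 transpositions — odd.

odd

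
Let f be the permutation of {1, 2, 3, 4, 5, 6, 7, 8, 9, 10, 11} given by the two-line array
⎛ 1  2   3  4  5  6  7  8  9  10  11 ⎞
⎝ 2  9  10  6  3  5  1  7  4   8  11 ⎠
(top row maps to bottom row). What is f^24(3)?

1

Tracing 3 → 10 → … returns to 3 after 10 steps, so 3 lies in a 10-cycle (1, 2, 9, 4, 6, 5, 3, 10, 8, 7).
Since the cycle has length 10, f^24 acts on it the same as f^4 (24 mod 10 = 4).
Advancing 4 steps from 3: 3 → 10 → 8 → 7 → 1.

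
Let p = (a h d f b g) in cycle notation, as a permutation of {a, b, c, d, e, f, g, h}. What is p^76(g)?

f

g lies in the 6-cycle (a h d f b g).
Since the cycle has length 6, p^76 acts on it the same as p^4 (76 mod 6 = 4).
Advancing 4 steps from g: g → a → h → d → f.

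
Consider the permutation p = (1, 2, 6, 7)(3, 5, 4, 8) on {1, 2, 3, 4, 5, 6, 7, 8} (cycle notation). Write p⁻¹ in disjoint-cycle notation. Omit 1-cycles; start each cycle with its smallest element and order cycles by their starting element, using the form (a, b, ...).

(1, 7, 6, 2)(3, 8, 4, 5)

If p sends a → b within a cycle, p⁻¹ sends b → a; equivalently, reverse each cycle.
After reversing and putting each cycle's least element first, p⁻¹ = (1, 7, 6, 2)(3, 8, 4, 5).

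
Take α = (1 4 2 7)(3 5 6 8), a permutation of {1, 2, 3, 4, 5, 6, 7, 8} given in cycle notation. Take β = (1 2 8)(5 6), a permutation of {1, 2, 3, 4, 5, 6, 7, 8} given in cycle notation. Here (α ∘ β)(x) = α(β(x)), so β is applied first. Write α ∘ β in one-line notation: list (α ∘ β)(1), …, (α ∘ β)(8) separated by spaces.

7 3 5 2 8 6 1 4

For each element, apply β then α: 1 → 2 → 7; 2 → 8 → 3; 3 → 3 → 5; 4 → 4 → 2; 5 → 6 → 8; 6 → 5 → 6; 7 → 7 → 1; 8 → 1 → 4.
Collecting the images, α ∘ β = [7 3 5 2 8 6 1 4].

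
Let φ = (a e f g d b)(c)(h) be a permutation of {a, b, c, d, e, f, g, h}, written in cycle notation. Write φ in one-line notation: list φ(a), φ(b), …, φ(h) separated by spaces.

e a c b f g d h

Each element maps to the next entry in its cycle (wrapping to the front): a↦e, b↦a, c↦c, d↦b, e↦f, f↦g, g↦d, h↦h.
So the one-line form is e a c b f g d h.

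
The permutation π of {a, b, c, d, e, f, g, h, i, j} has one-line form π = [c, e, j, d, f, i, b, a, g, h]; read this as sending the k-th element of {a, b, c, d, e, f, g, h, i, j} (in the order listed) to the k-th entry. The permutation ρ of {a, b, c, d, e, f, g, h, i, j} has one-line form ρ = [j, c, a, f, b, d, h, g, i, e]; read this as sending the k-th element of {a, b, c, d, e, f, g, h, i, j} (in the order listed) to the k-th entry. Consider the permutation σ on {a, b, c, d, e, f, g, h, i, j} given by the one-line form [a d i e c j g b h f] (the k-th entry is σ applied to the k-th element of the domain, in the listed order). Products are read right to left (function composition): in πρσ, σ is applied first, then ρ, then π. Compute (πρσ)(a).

h

Chase a: σ(a) = a; ρ(a) = j; π(j) = h. Hence (πρσ)(a) = h.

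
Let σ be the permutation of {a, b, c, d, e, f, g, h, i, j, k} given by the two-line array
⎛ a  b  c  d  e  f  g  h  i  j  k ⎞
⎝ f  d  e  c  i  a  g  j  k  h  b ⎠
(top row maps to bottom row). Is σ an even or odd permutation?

In disjoint-cycle form the cycle lengths are 6, 2, 2, 1.
A cycle of length ℓ contributes ℓ−1 transpositions, so σ is a product of 5 + 1 + 1 = 7 transpositions — odd.

odd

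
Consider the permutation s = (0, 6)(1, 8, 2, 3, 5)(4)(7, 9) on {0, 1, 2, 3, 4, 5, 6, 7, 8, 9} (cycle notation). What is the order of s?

The disjoint cycles have lengths 5, 2, 2, 1.
The order is lcm(5, 2, 2) = 10.

10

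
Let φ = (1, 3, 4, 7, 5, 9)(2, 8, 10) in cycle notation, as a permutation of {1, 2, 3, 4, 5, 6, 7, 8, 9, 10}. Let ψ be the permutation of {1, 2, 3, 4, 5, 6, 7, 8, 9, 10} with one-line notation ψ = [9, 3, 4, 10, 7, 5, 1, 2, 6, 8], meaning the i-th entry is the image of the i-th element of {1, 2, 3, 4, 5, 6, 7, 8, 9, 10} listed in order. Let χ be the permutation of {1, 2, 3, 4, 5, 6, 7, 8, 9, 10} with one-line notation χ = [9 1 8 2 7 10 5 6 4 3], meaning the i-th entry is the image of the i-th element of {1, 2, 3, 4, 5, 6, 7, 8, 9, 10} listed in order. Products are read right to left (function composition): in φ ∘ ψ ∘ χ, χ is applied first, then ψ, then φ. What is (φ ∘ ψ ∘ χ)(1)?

6

Chase 1: χ(1) = 9; ψ(9) = 6; φ(6) = 6. Hence (φ ∘ ψ ∘ χ)(1) = 6.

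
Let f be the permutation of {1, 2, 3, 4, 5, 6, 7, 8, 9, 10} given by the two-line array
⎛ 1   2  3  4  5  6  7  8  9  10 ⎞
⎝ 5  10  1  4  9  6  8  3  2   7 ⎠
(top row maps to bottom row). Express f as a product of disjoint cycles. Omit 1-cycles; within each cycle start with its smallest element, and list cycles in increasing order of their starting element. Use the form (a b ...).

(1 5 9 2 10 7 8 3)

Start at 1 and follow images: 1 → 5 → 9 → 2 → 10 → 7 → 8 → 3 → 1, giving the cycle (1 5 9 2 10 7 8 3).
Continuing from each remaining unvisited element yields (1 5 9 2 10 7 8 3).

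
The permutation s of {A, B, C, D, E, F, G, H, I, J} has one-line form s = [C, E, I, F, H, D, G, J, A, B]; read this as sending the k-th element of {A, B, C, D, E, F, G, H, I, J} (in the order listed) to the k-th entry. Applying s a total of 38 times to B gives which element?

Tracing B → E → … returns to B after 4 steps, so B lies in a 4-cycle (B, E, H, J).
Since the cycle has length 4, s^38 acts on it the same as s^2 (38 mod 4 = 2).
Stepping 2 places around the cycle: B → E → H.

H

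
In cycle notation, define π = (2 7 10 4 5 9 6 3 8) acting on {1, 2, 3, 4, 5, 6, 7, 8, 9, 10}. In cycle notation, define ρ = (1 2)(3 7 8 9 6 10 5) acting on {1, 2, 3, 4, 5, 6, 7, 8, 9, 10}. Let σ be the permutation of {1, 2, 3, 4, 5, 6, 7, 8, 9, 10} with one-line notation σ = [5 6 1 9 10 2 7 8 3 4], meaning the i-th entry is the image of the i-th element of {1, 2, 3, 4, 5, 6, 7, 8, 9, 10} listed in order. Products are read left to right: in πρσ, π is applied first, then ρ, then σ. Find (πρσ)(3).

3

Apply the permutations in order: π(3) = 8, then ρ(8) = 9, then σ(9) = 3. So (πρσ)(3) = 3.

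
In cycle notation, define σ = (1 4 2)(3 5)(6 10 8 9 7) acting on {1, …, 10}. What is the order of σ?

30

The disjoint cycles have lengths 5, 3, 2.
Since disjoint cycles commute, ord(σ) = lcm(5, 3, 2) = 30.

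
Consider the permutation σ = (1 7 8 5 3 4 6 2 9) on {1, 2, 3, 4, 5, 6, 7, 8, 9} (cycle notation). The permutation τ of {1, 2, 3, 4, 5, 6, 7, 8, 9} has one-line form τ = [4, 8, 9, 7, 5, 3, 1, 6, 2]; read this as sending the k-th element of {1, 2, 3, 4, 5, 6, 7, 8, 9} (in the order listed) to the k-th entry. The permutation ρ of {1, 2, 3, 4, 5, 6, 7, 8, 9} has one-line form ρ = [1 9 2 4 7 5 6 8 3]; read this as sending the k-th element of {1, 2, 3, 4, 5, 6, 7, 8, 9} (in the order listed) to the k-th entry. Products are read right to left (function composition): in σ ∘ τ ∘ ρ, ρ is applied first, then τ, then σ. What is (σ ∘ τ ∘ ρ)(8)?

2

Apply the permutations in order: ρ(8) = 8, then τ(8) = 6, then σ(6) = 2. So (σ ∘ τ ∘ ρ)(8) = 2.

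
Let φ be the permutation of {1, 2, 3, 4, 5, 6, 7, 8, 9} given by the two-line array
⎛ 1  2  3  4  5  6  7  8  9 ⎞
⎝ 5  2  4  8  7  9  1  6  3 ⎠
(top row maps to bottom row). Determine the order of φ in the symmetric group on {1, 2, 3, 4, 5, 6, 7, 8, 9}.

15

Writing φ as disjoint cycles, the cycle lengths are 5, 3, 1.
Since disjoint cycles commute, ord(φ) = lcm(5, 3) = 15.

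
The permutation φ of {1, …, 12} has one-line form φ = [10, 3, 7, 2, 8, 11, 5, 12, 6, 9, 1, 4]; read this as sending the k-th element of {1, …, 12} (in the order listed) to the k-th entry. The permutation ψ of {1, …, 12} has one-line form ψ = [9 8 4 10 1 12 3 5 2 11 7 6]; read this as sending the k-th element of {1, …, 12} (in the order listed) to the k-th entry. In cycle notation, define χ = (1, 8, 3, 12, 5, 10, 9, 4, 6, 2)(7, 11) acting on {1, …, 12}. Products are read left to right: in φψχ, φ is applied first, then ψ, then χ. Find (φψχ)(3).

Apply the permutations in order: φ(3) = 7, then ψ(7) = 3, then χ(3) = 12. So (φψχ)(3) = 12.

12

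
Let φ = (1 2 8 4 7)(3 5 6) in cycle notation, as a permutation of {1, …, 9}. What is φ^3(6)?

6 lies in the 3-cycle (3 5 6).
Powers repeat with period 3 on this cycle, and 3 mod 3 = 0, so φ^3(6) = φ^0(6).
So φ^3(6) = 6.

6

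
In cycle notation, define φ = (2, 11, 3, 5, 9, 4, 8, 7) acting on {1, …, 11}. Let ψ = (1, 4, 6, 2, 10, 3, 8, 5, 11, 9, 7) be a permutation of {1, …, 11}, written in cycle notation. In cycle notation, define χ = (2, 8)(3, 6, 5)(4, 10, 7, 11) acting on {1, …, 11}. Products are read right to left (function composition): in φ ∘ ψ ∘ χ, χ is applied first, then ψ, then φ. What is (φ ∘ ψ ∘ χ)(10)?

1

Apply the permutations in order: χ(10) = 7, then ψ(7) = 1, then φ(1) = 1. So (φ ∘ ψ ∘ χ)(10) = 1.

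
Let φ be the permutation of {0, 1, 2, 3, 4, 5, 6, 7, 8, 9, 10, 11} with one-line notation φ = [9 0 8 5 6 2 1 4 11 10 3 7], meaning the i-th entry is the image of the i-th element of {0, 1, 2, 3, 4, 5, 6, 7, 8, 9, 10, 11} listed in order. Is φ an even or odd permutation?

In disjoint-cycle form the cycle lengths are 12.
A cycle of length ℓ contributes ℓ−1 transpositions, so φ is a product of 11 transpositions — odd.

odd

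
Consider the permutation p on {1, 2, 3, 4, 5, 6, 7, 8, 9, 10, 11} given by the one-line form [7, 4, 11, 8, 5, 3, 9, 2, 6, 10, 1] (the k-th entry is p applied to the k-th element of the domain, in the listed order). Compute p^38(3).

1

Tracing 3 → 11 → … returns to 3 after 6 steps, so 3 lies in a 6-cycle (1, 7, 9, 6, 3, 11).
Powers repeat with period 6 on this cycle, and 38 mod 6 = 2, so p^38(3) = p^2(3).
Stepping 2 places around the cycle: 3 → 11 → 1.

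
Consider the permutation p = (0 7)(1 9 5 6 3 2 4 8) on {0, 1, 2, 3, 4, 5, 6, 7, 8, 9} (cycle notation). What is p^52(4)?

4 lies in the 8-cycle (1 9 5 6 3 2 4 8).
Powers repeat with period 8 on this cycle, and 52 mod 8 = 4, so p^52(4) = p^4(4).
Stepping 4 places around the cycle: 4 → 8 → 1 → 9 → 5.

5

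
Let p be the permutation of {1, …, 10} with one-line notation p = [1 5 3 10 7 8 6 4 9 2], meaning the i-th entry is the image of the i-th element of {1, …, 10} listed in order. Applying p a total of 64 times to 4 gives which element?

10

Tracing 4 → 10 → … returns to 4 after 7 steps, so 4 lies in a 7-cycle (2, 5, 7, 6, 8, 4, 10).
Powers repeat with period 7 on this cycle, and 64 mod 7 = 1, so p^64(4) = p^1(4).
Stepping 1 place around the cycle: 4 → 10.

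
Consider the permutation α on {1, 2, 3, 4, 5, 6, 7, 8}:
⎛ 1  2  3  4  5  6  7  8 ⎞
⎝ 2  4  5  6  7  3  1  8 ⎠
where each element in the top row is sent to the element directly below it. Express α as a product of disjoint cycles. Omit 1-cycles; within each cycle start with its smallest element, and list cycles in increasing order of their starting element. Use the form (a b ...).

(1 2 4 6 3 5 7)

Start at 1 and follow images: 1 → 2 → 4 → 6 → 3 → 5 → 7 → 1, giving the cycle (1 2 4 6 3 5 7).
Repeating from the next unused element and collecting all non-trivial cycles gives (1 2 4 6 3 5 7).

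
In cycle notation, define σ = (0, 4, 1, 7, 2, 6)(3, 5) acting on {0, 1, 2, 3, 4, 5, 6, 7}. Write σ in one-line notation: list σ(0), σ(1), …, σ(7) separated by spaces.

4 7 6 5 1 3 0 2

Reading each image from the cycles: 0↦4, 1↦7, 2↦6, 3↦5, 4↦1, 5↦3, 6↦0, 7↦2.
So the one-line form is 4 7 6 5 1 3 0 2.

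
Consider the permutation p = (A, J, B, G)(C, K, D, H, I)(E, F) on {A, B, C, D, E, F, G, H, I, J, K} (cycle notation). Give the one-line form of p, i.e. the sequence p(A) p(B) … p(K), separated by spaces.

Image by image: A→J, B→G, C→K, D→H, E→F, F→E, G→A, H→I, I→C, J→B, K→D.
Listing these in domain order gives J G K H F E A I C B D.

J G K H F E A I C B D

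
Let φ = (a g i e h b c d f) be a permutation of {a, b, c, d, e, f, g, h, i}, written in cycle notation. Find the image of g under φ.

i

In the cycle (a g i e h b c d f), g is followed by i, so φ(g) = i.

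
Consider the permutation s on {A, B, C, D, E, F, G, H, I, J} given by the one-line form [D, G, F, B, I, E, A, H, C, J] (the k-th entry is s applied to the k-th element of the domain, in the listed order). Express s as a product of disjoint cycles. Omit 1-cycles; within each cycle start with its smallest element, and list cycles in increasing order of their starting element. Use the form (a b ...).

Iterating s from A gives A → D → B → G → A; that is the 4-cycle (A D B G).
Continuing from each remaining unvisited element yields (A D B G)(C F E I).

(A D B G)(C F E I)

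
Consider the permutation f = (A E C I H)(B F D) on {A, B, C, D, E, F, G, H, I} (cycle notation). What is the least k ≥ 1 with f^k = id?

15

The cycle type of f is (5, 3, 1).
The order is lcm(5, 3) = 15.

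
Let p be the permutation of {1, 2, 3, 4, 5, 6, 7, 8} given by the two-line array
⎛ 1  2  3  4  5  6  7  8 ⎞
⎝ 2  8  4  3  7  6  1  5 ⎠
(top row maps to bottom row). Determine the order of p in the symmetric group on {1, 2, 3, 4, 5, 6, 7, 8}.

Decomposing into disjoint cycles gives cycle lengths 5, 2, 1.
Since disjoint cycles commute, ord(p) = lcm(5, 2) = 10.

10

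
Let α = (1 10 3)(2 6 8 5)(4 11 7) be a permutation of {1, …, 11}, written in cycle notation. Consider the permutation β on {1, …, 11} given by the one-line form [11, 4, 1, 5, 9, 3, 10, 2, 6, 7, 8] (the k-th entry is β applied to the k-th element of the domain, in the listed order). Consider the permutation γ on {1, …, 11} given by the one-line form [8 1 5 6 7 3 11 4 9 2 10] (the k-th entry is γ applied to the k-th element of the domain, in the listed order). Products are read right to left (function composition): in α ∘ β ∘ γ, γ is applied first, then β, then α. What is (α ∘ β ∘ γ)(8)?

2

Apply the permutations in order: γ(8) = 4, then β(4) = 5, then α(5) = 2. So (α ∘ β ∘ γ)(8) = 2.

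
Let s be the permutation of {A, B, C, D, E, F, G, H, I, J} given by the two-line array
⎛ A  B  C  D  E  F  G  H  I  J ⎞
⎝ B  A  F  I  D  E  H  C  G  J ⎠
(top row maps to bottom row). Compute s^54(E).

C

Tracing E → D → … returns to E after 7 steps, so E lies in a 7-cycle (C, F, E, D, I, G, H).
Powers repeat with period 7 on this cycle, and 54 mod 7 = 5, so s^54(E) = s^5(E).
Advancing 5 steps from E: E → D → I → G → H → C.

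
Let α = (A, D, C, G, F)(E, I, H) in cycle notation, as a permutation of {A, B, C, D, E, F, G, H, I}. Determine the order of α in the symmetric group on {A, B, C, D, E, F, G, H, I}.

15

The cycle type of α is (5, 3, 1).
Since disjoint cycles commute, ord(α) = lcm(5, 3) = 15.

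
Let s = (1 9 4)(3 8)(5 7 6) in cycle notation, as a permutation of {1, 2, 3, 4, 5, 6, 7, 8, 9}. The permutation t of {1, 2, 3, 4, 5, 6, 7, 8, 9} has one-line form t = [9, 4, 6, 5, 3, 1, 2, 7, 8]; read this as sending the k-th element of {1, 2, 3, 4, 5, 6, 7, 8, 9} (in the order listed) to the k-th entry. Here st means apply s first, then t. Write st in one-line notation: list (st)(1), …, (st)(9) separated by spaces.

Chase each element through s then t: 1 → 9 → 8; 2 → 2 → 4; 3 → 8 → 7; 4 → 1 → 9; 5 → 7 → 2; 6 → 5 → 3; 7 → 6 → 1; 8 → 3 → 6; 9 → 4 → 5.
So st in one-line form is 8 4 7 9 2 3 1 6 5.

8 4 7 9 2 3 1 6 5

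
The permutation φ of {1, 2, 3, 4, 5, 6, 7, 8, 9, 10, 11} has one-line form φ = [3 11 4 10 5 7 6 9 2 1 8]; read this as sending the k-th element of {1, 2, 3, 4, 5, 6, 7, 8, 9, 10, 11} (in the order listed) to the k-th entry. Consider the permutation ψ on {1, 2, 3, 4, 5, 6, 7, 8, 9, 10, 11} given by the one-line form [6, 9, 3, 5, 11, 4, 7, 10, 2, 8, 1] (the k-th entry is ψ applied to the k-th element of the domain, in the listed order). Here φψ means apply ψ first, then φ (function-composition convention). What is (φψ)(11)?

3

First apply ψ: ψ(11) = 1, then φ(1) = 3. Thus (φψ)(11) = 3.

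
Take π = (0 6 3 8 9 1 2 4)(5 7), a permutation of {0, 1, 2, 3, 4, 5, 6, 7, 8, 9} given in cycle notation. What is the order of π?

The cycle type of π is (8, 2).
The order is lcm(8, 2) = 8.

8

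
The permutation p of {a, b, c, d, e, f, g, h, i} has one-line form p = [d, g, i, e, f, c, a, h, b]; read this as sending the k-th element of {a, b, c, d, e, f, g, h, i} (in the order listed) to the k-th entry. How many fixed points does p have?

The fixed points (elements with p(x) = x) are {h}, so there is 1.

1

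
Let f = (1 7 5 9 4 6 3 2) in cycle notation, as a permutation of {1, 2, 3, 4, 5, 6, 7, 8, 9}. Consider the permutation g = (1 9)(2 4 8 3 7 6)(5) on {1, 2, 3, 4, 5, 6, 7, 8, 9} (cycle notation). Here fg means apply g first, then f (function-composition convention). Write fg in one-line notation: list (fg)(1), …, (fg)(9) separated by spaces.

For each element, apply g then f: 1 → 9 → 4; 2 → 4 → 6; 3 → 7 → 5; 4 → 8 → 8; 5 → 5 → 9; 6 → 2 → 1; 7 → 6 → 3; 8 → 3 → 2; 9 → 1 → 7.
Collecting the images, fg = [4 6 5 8 9 1 3 2 7].

4 6 5 8 9 1 3 2 7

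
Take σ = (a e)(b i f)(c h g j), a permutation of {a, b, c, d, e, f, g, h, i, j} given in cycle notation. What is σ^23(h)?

c

h lies in the 4-cycle (c h g j).
Since the cycle has length 4, σ^23 acts on it the same as σ^3 (23 mod 4 = 3).
Advancing 3 steps from h: h → g → j → c.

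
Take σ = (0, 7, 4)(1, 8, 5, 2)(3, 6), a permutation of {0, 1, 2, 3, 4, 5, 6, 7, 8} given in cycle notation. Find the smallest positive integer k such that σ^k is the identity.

12

The cycle type of σ is (4, 3, 2).
The order of σ is the least common multiple of its cycle lengths: lcm(4, 3, 2) = 12.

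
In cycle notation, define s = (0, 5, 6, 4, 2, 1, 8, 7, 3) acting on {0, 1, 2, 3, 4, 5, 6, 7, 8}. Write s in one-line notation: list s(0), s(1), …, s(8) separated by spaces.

Reading each image from the cycles: 0→5, 1→8, 2→1, 3→0, 4→2, 5→6, 6→4, 7→3, 8→7.
So the one-line form is 5 8 1 0 2 6 4 3 7.

5 8 1 0 2 6 4 3 7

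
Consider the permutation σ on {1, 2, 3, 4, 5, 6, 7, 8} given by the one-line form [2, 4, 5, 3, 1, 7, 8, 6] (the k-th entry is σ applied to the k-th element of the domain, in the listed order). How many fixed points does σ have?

0

No element satisfies σ(x) = x, so there are 0 fixed points.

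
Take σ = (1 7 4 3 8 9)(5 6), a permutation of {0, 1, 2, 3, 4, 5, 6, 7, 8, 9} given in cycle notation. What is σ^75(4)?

9

4 lies in the 6-cycle (1 7 4 3 8 9).
On a 6-cycle, σ^6 is the identity, so σ^75 = σ^3 there (75 ≡ 3 mod 6).
Stepping 3 places around the cycle: 4 → 3 → 8 → 9.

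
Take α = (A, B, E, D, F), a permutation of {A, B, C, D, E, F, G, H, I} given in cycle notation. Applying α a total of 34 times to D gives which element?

E

D lies in the 5-cycle (A, B, E, D, F).
On a 5-cycle, α^5 is the identity, so α^34 = α^4 there (34 ≡ 4 mod 5).
Advancing 4 steps from D: D → F → A → B → E.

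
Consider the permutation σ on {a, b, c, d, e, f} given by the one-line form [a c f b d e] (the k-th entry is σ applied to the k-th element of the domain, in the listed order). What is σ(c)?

f

c is element number 3 of the domain, and entry number 3 of the one-line form is f, so σ(c) = f.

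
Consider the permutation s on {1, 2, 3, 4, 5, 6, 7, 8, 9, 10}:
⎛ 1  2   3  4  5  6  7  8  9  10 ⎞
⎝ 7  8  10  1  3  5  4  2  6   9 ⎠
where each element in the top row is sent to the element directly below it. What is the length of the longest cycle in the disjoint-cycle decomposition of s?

5

Decomposing into disjoint cycles gives (1, 7, 4)(2, 8)(3, 10, 9, 6, 5); the longest has length 5.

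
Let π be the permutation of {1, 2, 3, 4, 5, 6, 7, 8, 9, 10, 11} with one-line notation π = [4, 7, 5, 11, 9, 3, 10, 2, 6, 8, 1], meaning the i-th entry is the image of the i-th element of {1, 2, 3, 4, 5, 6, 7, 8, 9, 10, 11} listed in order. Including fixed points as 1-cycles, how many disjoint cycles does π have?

The cycle decomposition is (1 4 11)(2 7 10 8)(3 5 9 6), which has 3 cycles (counting 1-cycles).

3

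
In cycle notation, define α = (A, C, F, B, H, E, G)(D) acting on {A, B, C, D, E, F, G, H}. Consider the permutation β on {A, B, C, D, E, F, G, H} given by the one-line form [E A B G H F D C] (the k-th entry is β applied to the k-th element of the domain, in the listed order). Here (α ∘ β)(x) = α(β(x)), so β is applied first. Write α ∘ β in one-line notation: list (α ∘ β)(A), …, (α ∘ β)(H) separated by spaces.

G C H A E B D F

For each element, apply β then α: A → E → G; B → A → C; C → B → H; D → G → A; E → H → E; F → F → B; G → D → D; H → C → F.
So α ∘ β in one-line form is G C H A E B D F.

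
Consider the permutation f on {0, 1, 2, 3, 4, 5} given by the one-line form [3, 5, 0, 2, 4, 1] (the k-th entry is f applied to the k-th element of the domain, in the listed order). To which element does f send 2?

2 is element number 3 of the domain, and entry number 3 of the one-line form is 0, so f(2) = 0.

0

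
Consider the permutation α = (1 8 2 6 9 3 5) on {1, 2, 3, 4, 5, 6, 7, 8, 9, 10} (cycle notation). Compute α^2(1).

2

1 lies in the 7-cycle (1 8 2 6 9 3 5).
Advancing 2 steps from 1: 1 → 8 → 2.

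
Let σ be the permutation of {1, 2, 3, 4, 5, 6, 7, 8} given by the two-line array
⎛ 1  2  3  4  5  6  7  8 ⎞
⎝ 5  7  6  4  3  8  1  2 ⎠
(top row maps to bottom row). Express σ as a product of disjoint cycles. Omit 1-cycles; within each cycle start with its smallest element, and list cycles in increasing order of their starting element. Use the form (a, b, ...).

(1, 5, 3, 6, 8, 2, 7)

Iterating σ from 1 gives 1 → 5 → 3 → 6 → 8 → 2 → 7 → 1; that is the 7-cycle (1, 5, 3, 6, 8, 2, 7).
Repeating from the next unused element and collecting all non-trivial cycles gives (1, 5, 3, 6, 8, 2, 7).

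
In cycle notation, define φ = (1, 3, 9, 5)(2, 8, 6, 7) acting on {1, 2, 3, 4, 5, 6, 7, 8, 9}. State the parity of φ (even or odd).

The cycle lengths are 4, 4, 1.
A cycle is odd iff its length is even; φ has 2 even-length cycles, so sgn(φ) = (−1)^2 and φ is even.

even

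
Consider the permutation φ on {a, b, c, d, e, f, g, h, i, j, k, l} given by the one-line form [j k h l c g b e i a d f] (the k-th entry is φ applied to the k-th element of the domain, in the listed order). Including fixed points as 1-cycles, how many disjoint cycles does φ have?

4

The cycle decomposition is (a, j)(b, k, d, l, f, g)(c, h, e)(i), which has 4 cycles (counting 1-cycles).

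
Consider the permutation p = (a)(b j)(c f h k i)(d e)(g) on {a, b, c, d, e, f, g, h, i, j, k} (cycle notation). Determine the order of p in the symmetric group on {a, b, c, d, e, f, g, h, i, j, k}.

10

The disjoint cycles have lengths 5, 2, 2, 1, 1.
The order of p is the least common multiple of its cycle lengths: lcm(5, 2, 2) = 10.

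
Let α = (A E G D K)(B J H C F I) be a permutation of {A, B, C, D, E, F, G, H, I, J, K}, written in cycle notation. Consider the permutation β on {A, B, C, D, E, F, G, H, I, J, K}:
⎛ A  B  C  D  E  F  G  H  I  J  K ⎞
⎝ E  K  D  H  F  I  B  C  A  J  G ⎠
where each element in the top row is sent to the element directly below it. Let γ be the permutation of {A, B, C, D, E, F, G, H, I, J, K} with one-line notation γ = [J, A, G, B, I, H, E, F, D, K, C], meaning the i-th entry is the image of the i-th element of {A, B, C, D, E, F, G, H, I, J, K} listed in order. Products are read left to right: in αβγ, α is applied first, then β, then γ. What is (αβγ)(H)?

B

Apply the permutations in order: α(H) = C, then β(C) = D, then γ(D) = B. So (αβγ)(H) = B.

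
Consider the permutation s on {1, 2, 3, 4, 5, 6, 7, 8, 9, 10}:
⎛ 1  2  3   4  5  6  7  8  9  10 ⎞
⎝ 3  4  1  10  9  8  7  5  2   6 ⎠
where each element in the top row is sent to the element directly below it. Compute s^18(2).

8

Tracing 2 → 4 → … returns to 2 after 7 steps, so 2 lies in a 7-cycle (2 4 10 6 8 5 9).
Powers repeat with period 7 on this cycle, and 18 mod 7 = 4, so s^18(2) = s^4(2).
Stepping 4 places around the cycle: 2 → 4 → 10 → 6 → 8.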